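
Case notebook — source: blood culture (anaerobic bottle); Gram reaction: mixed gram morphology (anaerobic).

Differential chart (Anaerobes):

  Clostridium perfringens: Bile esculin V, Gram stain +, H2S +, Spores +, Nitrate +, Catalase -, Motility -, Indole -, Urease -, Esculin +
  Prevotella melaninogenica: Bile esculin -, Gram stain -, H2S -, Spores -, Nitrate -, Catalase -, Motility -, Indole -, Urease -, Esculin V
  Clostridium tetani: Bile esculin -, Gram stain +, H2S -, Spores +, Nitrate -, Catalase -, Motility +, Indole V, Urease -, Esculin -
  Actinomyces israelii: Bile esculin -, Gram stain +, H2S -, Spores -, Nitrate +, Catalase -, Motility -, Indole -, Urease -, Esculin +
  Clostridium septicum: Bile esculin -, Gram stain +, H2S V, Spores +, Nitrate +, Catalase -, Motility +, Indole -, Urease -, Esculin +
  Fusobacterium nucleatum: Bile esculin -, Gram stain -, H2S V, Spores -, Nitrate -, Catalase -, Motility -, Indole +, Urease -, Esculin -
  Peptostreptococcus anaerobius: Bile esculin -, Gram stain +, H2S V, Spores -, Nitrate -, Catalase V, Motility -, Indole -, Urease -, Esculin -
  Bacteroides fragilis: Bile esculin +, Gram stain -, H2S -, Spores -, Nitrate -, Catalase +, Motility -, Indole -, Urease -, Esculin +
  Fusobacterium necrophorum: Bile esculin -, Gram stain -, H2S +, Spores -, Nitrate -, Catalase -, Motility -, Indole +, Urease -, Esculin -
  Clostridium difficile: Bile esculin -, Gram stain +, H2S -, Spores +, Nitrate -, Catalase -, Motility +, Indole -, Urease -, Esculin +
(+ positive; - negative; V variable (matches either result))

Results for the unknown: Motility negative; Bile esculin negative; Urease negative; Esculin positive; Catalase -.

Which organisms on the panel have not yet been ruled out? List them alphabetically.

Bile esculin -: excludes Bacteroides fragilis — 9 left.
Catalase -: all 9 remaining candidates are consistent.
Motility -: excludes Clostridium tetani, Clostridium septicum, Clostridium difficile — 6 left.
Urease -: all 6 remaining candidates are consistent.
Esculin +: excludes Fusobacterium nucleatum, Peptostreptococcus anaerobius, Fusobacterium necrophorum — 3 left.

Actinomyces israelii, Clostridium perfringens, Prevotella melaninogenica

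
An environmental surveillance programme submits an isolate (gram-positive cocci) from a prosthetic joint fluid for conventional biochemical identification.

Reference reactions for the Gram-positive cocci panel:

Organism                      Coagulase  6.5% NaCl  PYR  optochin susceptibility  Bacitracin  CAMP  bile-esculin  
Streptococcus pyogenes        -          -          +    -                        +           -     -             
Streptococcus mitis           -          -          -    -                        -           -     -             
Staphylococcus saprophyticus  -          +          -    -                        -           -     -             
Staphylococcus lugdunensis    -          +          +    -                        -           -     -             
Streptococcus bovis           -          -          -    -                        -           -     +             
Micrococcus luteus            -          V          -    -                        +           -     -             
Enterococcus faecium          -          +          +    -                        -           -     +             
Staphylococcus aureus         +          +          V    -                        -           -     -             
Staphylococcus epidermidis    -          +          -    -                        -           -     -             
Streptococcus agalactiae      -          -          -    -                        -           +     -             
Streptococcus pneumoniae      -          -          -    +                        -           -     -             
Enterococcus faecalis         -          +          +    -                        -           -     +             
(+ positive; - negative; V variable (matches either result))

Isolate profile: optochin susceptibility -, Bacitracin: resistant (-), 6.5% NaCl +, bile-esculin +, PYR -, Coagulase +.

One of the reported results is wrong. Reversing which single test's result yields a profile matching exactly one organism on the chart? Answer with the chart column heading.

bile-esculin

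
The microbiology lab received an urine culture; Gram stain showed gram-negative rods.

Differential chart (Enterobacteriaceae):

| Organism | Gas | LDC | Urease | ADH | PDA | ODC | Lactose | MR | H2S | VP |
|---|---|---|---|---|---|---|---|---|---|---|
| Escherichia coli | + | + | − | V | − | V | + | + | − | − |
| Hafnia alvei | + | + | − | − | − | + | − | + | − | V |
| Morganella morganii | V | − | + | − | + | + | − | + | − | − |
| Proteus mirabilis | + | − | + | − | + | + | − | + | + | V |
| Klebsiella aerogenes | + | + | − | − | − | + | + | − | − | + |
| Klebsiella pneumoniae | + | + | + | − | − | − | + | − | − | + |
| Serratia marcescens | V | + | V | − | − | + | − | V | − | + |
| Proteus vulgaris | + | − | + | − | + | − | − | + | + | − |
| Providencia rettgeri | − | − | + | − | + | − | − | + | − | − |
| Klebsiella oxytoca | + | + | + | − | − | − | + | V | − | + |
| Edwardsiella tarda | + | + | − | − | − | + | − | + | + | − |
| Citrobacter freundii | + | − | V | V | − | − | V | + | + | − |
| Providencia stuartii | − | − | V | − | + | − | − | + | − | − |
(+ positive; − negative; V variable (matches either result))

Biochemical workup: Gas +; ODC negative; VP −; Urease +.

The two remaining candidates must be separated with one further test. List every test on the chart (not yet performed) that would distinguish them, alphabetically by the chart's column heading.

PDA

ODC −: excludes 6 organisms — 7 left.
Urease +: excludes Escherichia coli — 6 left.
VP −: excludes Klebsiella pneumoniae, Klebsiella oxytoca — 4 left.
Gas +: excludes Providencia rettgeri, Providencia stuartii — 2 left.
Two candidates remain: Citrobacter freundii and Proteus vulgaris.
  LDC: − vs − — same for both, does not separate.
  ADH: V vs − — variable for at least one, does not separate.
  PDA: Citrobacter freundii −, Proteus vulgaris + — discriminates.
  Lactose: V vs − — variable for at least one, does not separate.
  MR: + vs + — same for both, does not separate.
  H2S: + vs + — same for both, does not separate.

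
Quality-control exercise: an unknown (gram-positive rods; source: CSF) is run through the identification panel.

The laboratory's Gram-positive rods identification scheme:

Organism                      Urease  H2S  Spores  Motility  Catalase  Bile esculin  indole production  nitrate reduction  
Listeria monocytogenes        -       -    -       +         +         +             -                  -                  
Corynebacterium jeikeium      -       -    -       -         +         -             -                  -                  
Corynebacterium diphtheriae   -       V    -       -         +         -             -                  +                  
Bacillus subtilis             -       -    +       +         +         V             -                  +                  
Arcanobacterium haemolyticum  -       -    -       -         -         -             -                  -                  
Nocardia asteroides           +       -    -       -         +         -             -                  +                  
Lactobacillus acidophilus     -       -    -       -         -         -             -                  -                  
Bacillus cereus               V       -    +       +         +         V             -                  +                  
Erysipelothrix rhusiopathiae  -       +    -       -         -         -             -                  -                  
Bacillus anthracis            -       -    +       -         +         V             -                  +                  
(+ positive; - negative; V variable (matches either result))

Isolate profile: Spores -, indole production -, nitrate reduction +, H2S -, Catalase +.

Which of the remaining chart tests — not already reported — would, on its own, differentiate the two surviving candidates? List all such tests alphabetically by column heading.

Urease

H2S -: excludes Erysipelothrix rhusiopathiae — 9 left.
indole production -: all 9 remaining candidates are consistent.
Catalase +: excludes Arcanobacterium haemolyticum, Lactobacillus acidophilus — 7 left.
nitrate reduction +: excludes Listeria monocytogenes, Corynebacterium jeikeium — 5 left.
Spores -: excludes Bacillus subtilis, Bacillus cereus, Bacillus anthracis — 2 left.
Two candidates remain: Corynebacterium diphtheriae and Nocardia asteroides.
  Urease: Corynebacterium diphtheriae -, Nocardia asteroides + — discriminates.
  Motility: - vs - — same for both, does not separate.
  Bile esculin: - vs - — same for both, does not separate.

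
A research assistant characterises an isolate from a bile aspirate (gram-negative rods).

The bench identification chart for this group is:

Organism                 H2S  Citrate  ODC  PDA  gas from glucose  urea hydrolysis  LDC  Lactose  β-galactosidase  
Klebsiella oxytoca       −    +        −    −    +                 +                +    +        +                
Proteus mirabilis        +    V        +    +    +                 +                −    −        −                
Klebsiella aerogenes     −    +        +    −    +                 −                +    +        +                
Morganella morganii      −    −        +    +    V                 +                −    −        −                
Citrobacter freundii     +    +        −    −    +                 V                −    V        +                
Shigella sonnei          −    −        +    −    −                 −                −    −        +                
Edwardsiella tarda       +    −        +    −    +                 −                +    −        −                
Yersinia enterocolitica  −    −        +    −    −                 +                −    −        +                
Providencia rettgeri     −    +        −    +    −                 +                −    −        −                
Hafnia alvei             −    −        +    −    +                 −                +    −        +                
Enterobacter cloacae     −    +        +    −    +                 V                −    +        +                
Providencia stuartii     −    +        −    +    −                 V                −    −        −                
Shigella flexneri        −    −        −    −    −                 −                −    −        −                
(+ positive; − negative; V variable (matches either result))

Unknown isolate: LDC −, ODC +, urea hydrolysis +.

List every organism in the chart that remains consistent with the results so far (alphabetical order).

Enterobacter cloacae, Morganella morganii, Proteus mirabilis, Yersinia enterocolitica

LDC −: excludes Klebsiella oxytoca, Klebsiella aerogenes, Edwardsiella tarda, Hafnia alvei — 9 left.
urea hydrolysis +: excludes Shigella sonnei, Shigella flexneri — 7 left.
ODC +: excludes Citrobacter freundii, Providencia rettgeri, Providencia stuartii — 4 left.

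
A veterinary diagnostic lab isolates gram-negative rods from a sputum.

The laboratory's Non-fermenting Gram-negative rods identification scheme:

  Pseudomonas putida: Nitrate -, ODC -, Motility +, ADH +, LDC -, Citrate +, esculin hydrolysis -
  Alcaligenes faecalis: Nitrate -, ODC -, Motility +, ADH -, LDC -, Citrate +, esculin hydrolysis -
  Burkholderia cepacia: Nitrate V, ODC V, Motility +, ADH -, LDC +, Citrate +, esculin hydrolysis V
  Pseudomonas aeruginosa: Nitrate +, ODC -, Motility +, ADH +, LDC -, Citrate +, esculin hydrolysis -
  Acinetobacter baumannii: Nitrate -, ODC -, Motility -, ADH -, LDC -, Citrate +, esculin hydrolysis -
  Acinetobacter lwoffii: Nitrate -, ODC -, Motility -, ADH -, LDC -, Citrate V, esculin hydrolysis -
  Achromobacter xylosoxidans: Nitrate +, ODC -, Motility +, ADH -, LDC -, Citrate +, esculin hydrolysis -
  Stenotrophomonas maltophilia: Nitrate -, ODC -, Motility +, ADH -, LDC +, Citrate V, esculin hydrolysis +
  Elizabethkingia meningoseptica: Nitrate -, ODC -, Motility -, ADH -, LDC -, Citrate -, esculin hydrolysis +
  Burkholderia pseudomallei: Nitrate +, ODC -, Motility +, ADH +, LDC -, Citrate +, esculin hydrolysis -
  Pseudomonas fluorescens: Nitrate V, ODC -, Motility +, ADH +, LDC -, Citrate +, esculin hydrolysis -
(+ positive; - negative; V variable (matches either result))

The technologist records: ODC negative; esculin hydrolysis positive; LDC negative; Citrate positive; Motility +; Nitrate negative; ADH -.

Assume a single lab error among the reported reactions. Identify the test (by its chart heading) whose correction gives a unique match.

esculin hydrolysis

As reported, no row in the chart matches all 7 reactions.
Reversing Motility → still no organism matches.
Reversing ADH → still no organism matches.
Reversing Citrate → still no organism matches.
Reversing ODC → still no organism matches.
Reversing Nitrate → still no organism matches.
Reversing esculin hydrolysis (to -) → unique match: Alcaligenes faecalis.
Reversing LDC → 2 organisms match (not unique).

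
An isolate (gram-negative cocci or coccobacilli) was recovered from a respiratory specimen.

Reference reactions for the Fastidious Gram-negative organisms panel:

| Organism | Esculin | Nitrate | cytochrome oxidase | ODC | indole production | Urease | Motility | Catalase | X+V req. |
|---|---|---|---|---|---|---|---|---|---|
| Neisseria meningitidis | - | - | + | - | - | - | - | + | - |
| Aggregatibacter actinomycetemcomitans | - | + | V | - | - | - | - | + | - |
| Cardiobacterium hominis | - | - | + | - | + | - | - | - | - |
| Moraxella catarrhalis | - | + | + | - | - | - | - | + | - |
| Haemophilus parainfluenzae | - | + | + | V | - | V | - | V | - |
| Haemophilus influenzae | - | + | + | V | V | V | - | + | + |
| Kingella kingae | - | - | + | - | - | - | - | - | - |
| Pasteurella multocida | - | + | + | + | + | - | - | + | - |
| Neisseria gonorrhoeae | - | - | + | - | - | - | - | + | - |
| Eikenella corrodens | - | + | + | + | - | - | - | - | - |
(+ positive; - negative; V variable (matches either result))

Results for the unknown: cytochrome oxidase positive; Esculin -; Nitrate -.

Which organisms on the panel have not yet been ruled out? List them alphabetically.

Esculin -: all 10 remaining candidates are consistent.
Nitrate -: excludes 6 organisms — 4 left.
cytochrome oxidase +: all 4 remaining candidates are consistent.

Cardiobacterium hominis, Kingella kingae, Neisseria gonorrhoeae, Neisseria meningitidis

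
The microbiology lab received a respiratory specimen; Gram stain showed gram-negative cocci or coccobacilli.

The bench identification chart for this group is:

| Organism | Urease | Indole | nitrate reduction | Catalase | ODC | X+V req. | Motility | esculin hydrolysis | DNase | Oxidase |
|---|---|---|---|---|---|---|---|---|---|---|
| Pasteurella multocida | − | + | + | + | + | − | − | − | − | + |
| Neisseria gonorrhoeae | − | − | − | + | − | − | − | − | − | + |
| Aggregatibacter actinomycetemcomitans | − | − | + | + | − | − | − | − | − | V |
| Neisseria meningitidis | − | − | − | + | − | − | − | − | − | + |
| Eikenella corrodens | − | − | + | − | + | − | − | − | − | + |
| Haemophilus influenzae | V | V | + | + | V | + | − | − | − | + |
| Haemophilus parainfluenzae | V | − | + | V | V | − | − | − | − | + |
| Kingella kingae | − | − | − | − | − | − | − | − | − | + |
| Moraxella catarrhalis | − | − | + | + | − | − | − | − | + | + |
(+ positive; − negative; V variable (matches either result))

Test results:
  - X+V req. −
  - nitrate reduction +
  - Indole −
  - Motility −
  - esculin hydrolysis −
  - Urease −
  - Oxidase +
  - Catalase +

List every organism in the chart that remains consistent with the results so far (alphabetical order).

Aggregatibacter actinomycetemcomitans, Haemophilus parainfluenzae, Moraxella catarrhalis

X+V req. −: excludes Haemophilus influenzae — 8 left.
Indole −: excludes Pasteurella multocida — 7 left.
esculin hydrolysis −: all 7 remaining candidates are consistent.
Motility −: all 7 remaining candidates are consistent.
Oxidase +: all 7 remaining candidates are consistent.
Urease −: all 7 remaining candidates are consistent.
nitrate reduction +: excludes Neisseria gonorrhoeae, Neisseria meningitidis, Kingella kingae — 4 left.
Catalase +: excludes Eikenella corrodens — 3 left.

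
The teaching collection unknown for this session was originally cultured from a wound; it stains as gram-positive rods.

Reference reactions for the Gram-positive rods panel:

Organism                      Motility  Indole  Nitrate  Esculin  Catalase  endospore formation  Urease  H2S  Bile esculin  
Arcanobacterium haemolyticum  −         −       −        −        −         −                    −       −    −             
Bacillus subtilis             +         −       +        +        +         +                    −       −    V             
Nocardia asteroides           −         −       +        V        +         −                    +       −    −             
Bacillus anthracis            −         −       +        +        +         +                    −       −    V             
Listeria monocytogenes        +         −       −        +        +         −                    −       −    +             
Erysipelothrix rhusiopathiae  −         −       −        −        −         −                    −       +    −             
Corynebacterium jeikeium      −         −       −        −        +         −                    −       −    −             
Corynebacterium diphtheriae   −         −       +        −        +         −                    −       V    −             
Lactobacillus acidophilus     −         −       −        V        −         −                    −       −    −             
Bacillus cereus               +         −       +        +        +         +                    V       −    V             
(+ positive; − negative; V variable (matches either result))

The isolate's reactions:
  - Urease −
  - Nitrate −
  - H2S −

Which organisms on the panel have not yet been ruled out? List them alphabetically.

Nitrate −: excludes 5 organisms — 5 left.
Urease −: all 5 remaining candidates are consistent.
H2S −: excludes Erysipelothrix rhusiopathiae — 4 left.

Arcanobacterium haemolyticum, Corynebacterium jeikeium, Lactobacillus acidophilus, Listeria monocytogenes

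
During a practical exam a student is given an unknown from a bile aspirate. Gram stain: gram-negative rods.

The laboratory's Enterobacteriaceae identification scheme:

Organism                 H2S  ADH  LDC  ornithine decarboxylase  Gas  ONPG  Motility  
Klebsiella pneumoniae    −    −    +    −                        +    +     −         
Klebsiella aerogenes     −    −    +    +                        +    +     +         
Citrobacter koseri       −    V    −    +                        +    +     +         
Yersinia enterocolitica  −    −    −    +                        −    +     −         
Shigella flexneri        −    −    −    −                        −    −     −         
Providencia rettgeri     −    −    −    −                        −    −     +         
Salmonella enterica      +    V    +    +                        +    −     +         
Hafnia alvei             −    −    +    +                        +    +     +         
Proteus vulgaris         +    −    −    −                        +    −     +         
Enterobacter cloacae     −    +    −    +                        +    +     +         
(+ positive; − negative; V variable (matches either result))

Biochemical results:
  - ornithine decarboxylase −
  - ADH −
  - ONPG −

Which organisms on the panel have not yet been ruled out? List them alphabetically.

ONPG −: excludes 6 organisms — 4 left.
ornithine decarboxylase −: excludes Salmonella enterica — 3 left.
ADH −: all 3 remaining candidates are consistent.

Proteus vulgaris, Providencia rettgeri, Shigella flexneri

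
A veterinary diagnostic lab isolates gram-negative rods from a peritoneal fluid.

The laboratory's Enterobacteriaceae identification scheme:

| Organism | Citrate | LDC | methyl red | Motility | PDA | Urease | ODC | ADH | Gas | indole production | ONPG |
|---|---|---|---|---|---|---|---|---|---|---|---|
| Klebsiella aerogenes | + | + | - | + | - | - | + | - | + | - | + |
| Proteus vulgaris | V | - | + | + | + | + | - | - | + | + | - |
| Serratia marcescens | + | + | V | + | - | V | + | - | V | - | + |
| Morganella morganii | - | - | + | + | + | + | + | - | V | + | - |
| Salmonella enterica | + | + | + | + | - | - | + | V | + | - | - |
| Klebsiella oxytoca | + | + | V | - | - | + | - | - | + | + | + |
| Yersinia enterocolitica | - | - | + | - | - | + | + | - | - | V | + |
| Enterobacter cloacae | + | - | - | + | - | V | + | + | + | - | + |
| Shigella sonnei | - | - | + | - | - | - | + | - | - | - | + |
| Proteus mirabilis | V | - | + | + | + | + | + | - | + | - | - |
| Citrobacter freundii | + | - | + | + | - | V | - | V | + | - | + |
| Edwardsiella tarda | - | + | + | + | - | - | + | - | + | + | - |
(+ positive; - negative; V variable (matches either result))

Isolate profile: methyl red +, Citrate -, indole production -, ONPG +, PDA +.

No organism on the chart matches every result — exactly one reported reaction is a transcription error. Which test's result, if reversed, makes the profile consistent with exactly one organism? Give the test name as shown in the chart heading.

As reported, no row in the chart matches all 5 reactions.
Reversing methyl red → still no organism matches.
Reversing ONPG (to -) → unique match: Proteus mirabilis.
Reversing indole production → still no organism matches.
Reversing Citrate → still no organism matches.
Reversing PDA → 2 organisms match (not unique).

ONPG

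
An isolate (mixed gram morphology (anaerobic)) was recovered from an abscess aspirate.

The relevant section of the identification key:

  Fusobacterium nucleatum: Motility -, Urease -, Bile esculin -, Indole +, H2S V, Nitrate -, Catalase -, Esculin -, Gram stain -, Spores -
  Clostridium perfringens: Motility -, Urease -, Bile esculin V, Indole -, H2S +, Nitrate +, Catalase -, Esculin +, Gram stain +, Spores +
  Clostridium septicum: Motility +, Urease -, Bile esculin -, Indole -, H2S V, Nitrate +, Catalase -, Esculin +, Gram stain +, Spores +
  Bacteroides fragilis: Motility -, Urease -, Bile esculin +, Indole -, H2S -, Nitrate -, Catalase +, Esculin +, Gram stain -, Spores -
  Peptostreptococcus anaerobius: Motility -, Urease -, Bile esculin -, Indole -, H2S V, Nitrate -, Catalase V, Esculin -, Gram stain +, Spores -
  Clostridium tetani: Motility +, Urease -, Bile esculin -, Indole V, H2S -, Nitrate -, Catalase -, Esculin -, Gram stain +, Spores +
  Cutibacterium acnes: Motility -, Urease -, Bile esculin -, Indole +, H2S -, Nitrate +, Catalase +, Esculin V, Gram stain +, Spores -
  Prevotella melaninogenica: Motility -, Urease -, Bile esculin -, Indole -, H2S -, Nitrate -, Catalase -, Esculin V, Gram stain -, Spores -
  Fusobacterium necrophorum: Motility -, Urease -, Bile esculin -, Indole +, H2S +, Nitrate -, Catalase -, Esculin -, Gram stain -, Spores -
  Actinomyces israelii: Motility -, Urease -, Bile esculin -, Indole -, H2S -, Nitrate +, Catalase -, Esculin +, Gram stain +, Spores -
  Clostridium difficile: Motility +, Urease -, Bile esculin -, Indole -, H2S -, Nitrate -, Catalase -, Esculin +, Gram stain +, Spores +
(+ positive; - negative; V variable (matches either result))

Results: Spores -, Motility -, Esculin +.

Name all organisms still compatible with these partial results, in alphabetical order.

Actinomyces israelii, Bacteroides fragilis, Cutibacterium acnes, Prevotella melaninogenica

Esculin +: excludes Fusobacterium nucleatum, Peptostreptococcus anaerobius, Clostridium tetani, Fusobacterium necrophorum — 7 left.
Spores -: excludes Clostridium perfringens, Clostridium septicum, Clostridium difficile — 4 left.
Motility -: all 4 remaining candidates are consistent.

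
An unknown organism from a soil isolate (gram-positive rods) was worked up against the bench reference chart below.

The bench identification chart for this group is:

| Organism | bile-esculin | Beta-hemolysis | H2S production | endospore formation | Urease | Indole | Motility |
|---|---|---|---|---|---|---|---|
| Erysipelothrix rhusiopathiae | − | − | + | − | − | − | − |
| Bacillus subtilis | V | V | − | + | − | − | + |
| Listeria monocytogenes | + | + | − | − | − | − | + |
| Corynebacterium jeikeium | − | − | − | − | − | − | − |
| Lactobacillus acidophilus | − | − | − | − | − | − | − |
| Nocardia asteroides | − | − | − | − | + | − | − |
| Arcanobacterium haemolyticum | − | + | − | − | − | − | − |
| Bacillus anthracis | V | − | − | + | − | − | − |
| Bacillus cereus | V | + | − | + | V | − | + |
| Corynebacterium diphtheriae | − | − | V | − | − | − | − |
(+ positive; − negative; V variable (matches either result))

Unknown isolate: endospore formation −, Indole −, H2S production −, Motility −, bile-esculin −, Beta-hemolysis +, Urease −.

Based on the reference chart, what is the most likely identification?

Arcanobacterium haemolyticum

Urease −: excludes Nocardia asteroides — 9 left.
Motility −: excludes Bacillus subtilis, Listeria monocytogenes, Bacillus cereus — 6 left.
Indole −: all 6 remaining candidates are consistent.
Beta-hemolysis +: excludes 5 organisms — 1 left.
bile-esculin −: the one remaining candidate is consistent.
endospore formation −: the one remaining candidate is consistent.
H2S production −: the one remaining candidate is consistent.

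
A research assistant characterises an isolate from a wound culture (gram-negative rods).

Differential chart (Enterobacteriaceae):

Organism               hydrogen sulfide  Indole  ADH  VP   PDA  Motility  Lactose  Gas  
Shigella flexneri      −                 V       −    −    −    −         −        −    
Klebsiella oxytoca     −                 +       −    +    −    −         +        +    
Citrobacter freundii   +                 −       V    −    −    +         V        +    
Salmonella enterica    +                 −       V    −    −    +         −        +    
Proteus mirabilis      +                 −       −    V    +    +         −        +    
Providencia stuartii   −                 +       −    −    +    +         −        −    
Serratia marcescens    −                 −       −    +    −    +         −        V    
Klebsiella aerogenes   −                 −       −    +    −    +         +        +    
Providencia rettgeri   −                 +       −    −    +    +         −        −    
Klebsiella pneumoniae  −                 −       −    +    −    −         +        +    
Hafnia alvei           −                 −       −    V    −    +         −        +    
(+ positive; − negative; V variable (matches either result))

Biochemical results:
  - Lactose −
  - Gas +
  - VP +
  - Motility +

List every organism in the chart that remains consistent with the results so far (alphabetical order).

Motility +: excludes Shigella flexneri, Klebsiella oxytoca, Klebsiella pneumoniae — 8 left.
Lactose −: excludes Klebsiella aerogenes — 7 left.
Gas +: excludes Providencia stuartii, Providencia rettgeri — 5 left.
VP +: excludes Citrobacter freundii, Salmonella enterica — 3 left.

Hafnia alvei, Proteus mirabilis, Serratia marcescens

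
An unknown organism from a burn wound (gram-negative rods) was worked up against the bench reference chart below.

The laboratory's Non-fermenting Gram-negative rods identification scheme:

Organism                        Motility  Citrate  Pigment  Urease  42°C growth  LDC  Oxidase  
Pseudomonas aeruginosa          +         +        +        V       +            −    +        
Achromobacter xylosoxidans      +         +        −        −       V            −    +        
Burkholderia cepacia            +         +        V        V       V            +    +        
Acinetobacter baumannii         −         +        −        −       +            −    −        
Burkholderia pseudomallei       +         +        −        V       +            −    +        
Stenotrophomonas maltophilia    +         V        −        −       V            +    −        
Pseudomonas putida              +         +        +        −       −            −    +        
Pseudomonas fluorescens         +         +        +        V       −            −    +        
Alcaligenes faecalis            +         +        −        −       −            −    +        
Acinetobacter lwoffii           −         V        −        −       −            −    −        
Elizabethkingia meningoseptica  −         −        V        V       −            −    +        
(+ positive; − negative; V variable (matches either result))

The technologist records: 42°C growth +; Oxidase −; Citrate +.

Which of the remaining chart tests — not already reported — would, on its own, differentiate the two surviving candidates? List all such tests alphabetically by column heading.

42°C growth +: excludes 5 organisms — 6 left.
Citrate +: all 6 remaining candidates are consistent.
Oxidase −: excludes Pseudomonas aeruginosa, Achromobacter xylosoxidans, Burkholderia cepacia, Burkholderia pseudomallei — 2 left.
Two candidates remain: Acinetobacter baumannii and Stenotrophomonas maltophilia.
  Motility: Acinetobacter baumannii −, Stenotrophomonas maltophilia + — discriminates.
  Pigment: − vs − — same for both, does not separate.
  Urease: − vs − — same for both, does not separate.
  LDC: Acinetobacter baumannii −, Stenotrophomonas maltophilia + — discriminates.

LDC, Motility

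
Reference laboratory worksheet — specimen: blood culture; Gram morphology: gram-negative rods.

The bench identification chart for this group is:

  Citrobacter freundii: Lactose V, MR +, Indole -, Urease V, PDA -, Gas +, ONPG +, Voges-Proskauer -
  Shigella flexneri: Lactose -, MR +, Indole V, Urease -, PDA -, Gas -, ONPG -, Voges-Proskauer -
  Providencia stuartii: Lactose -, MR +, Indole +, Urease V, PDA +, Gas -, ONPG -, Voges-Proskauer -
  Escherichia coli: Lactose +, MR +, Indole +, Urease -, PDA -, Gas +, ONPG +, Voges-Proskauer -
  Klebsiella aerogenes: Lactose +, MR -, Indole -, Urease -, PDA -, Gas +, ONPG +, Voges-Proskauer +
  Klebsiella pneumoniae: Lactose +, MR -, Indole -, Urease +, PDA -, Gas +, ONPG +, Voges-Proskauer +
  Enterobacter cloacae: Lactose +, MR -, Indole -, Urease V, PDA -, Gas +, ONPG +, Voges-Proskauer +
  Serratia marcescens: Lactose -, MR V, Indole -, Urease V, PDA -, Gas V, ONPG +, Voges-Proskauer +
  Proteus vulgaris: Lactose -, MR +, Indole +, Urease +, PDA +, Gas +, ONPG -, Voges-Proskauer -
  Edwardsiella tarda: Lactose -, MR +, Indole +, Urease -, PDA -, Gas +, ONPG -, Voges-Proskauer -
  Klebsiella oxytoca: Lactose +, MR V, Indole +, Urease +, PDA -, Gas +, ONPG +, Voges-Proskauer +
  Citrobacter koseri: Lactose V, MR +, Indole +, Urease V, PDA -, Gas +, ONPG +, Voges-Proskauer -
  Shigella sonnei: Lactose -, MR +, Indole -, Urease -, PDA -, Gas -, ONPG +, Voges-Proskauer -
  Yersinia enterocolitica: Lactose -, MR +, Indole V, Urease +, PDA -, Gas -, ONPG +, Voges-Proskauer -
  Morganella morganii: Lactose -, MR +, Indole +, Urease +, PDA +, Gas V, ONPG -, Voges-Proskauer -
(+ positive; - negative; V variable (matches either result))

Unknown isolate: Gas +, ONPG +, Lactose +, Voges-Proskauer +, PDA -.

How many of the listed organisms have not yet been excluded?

4

Gas +: excludes Shigella flexneri, Providencia stuartii, Shigella sonnei, Yersinia enterocolitica — 11 left.
ONPG +: excludes Proteus vulgaris, Edwardsiella tarda, Morganella morganii — 8 left.
PDA -: all 8 remaining candidates are consistent.
Voges-Proskauer +: excludes Citrobacter freundii, Escherichia coli, Citrobacter koseri — 5 left.
Lactose +: excludes Serratia marcescens — 4 left.
Still consistent: Enterobacter cloacae, Klebsiella aerogenes, Klebsiella oxytoca, Klebsiella pneumoniae.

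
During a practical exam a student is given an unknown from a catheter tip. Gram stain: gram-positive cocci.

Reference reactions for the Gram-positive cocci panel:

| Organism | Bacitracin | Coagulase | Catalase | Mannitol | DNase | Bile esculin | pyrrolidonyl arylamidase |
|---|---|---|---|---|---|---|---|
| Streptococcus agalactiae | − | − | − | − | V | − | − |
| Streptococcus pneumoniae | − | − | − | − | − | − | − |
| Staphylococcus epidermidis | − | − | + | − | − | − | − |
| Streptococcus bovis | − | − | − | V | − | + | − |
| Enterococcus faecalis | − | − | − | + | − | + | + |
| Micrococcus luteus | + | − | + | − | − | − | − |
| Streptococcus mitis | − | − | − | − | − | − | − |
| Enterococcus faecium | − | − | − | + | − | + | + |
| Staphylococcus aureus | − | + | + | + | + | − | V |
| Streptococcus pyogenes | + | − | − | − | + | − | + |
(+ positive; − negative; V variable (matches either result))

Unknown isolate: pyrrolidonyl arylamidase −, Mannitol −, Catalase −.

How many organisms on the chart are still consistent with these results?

4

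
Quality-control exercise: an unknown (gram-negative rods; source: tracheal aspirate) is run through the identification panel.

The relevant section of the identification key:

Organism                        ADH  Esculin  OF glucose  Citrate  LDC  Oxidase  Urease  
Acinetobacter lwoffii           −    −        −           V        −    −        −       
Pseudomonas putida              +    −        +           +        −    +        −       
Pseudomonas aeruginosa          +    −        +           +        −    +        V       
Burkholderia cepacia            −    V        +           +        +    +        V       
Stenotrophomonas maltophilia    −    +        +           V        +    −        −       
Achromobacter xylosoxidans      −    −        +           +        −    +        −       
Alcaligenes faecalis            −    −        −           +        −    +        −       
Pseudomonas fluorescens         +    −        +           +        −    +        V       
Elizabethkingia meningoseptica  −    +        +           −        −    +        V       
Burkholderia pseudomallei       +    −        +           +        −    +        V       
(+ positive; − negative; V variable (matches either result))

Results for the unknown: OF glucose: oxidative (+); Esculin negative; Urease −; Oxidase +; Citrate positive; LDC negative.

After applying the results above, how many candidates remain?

Esculin −: excludes Stenotrophomonas maltophilia, Elizabethkingia meningoseptica — 8 left.
Urease −: all 8 remaining candidates are consistent.
LDC −: excludes Burkholderia cepacia — 7 left.
OF glucose +: excludes Acinetobacter lwoffii, Alcaligenes faecalis — 5 left.
Citrate +: all 5 remaining candidates are consistent.
Oxidase +: all 5 remaining candidates are consistent.
Still consistent: Achromobacter xylosoxidans, Burkholderia pseudomallei, Pseudomonas aeruginosa, Pseudomonas fluorescens, Pseudomonas putida.

5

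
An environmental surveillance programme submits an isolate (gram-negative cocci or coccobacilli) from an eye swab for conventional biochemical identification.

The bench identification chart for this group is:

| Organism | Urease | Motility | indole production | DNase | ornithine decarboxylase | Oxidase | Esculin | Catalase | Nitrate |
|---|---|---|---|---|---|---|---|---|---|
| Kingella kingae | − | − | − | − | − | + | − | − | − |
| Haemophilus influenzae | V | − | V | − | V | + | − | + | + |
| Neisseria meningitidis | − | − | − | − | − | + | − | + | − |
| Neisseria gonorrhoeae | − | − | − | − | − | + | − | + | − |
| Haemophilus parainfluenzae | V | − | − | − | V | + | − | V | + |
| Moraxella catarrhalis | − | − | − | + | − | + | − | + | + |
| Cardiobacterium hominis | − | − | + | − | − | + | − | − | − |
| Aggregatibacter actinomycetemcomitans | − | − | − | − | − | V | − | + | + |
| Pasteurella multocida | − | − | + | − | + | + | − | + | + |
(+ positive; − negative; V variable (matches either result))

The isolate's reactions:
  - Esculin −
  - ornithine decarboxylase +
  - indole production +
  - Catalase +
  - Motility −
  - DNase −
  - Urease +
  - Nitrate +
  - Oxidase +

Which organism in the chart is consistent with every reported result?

Haemophilus influenzae

Motility −: all 9 remaining candidates are consistent.
Nitrate +: excludes Kingella kingae, Neisseria meningitidis, Neisseria gonorrhoeae, Cardiobacterium hominis — 5 left.
Catalase +: all 5 remaining candidates are consistent.
DNase −: excludes Moraxella catarrhalis — 4 left.
ornithine decarboxylase +: excludes Aggregatibacter actinomycetemcomitans — 3 left.
indole production +: excludes Haemophilus parainfluenzae — 2 left.
Urease +: excludes Pasteurella multocida — 1 left.
Oxidase +: the one remaining candidate is consistent.
Esculin −: the one remaining candidate is consistent.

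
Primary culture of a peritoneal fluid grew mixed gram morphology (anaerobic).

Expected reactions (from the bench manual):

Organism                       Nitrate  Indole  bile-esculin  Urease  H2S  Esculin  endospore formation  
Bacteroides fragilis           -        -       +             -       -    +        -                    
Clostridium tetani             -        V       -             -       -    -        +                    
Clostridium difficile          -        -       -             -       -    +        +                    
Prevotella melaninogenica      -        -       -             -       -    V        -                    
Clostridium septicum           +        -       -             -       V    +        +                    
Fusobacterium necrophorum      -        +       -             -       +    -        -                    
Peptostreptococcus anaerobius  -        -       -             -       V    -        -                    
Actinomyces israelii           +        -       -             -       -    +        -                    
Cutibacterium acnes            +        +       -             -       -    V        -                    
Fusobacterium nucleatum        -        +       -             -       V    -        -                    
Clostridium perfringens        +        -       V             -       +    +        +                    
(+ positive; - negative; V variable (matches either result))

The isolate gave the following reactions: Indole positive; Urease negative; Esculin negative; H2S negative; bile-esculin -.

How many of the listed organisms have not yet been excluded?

H2S -: excludes Fusobacterium necrophorum, Clostridium perfringens — 9 left.
Urease -: all 9 remaining candidates are consistent.
bile-esculin -: excludes Bacteroides fragilis — 8 left.
Esculin -: excludes Clostridium difficile, Clostridium septicum, Actinomyces israelii — 5 left.
Indole +: excludes Prevotella melaninogenica, Peptostreptococcus anaerobius — 3 left.
Still consistent: Clostridium tetani, Cutibacterium acnes, Fusobacterium nucleatum.

3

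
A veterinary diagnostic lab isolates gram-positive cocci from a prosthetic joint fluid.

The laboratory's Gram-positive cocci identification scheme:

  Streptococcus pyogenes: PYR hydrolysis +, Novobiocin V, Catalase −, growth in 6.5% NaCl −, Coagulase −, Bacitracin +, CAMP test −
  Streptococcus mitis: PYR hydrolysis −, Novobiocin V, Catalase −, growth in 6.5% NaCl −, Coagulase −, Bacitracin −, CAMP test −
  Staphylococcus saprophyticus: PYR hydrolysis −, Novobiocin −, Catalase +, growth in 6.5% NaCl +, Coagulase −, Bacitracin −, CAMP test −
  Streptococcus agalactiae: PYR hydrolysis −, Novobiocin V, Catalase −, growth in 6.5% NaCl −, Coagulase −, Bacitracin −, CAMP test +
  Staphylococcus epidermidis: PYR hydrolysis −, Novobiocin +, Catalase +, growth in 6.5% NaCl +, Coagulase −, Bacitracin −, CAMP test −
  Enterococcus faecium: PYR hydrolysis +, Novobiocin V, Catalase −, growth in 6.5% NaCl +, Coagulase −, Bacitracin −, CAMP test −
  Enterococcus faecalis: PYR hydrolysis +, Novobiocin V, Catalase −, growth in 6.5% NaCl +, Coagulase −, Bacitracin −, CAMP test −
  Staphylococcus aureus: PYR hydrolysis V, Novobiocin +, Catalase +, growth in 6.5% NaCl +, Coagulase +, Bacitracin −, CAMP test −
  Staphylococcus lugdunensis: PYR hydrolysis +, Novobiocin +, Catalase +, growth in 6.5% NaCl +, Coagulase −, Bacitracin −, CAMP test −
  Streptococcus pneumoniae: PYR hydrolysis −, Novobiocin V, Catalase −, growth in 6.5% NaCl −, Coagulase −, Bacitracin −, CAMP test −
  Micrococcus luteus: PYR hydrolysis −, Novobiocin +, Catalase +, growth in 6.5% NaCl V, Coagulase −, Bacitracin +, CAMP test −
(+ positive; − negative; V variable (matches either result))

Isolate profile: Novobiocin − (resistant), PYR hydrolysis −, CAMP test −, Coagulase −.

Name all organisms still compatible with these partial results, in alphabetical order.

Staphylococcus saprophyticus, Streptococcus mitis, Streptococcus pneumoniae

Novobiocin −: excludes Staphylococcus epidermidis, Staphylococcus aureus, Staphylococcus lugdunensis, Micrococcus luteus — 7 left.
Coagulase −: all 7 remaining candidates are consistent.
CAMP test −: excludes Streptococcus agalactiae — 6 left.
PYR hydrolysis −: excludes Streptococcus pyogenes, Enterococcus faecium, Enterococcus faecalis — 3 left.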